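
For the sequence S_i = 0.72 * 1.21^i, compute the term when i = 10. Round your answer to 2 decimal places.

S_10 = 0.72 * 1.21^10 ≈ 0.72 * 6.7275 ≈ 4.84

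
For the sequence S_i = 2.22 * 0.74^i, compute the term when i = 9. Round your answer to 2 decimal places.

S_9 = 2.22 * 0.74^9 ≈ 2.22 * 0.0665 ≈ 0.15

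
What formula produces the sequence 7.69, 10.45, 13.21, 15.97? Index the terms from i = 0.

Check differences: 10.45 - 7.69 = 2.76
13.21 - 10.45 = 2.76
Common difference d = 2.76.
First term a = 7.69.
Formula: S_i = 7.69 + 2.76*i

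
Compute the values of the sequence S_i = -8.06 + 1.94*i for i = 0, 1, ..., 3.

This is an arithmetic sequence.
i=0: S_0 = -8.06 + 1.94*0 = -8.06
i=1: S_1 = -8.06 + 1.94*1 = -6.12
i=2: S_2 = -8.06 + 1.94*2 = -4.18
i=3: S_3 = -8.06 + 1.94*3 = -2.24
The first 4 terms are: [-8.06, -6.12, -4.18, -2.24]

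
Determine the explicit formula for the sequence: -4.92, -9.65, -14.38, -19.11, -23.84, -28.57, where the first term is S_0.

Check differences: -9.65 - -4.92 = -4.73
-14.38 - -9.65 = -4.73
Common difference d = -4.73.
First term a = -4.92.
Formula: S_i = -4.92 - 4.73*i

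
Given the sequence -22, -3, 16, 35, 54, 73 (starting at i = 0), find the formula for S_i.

Check differences: -3 - -22 = 19
16 - -3 = 19
Common difference d = 19.
First term a = -22.
Formula: S_i = -22 + 19*i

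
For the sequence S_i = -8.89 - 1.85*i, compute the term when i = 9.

S_9 = -8.89 + -1.85*9 = -8.89 + -16.65 = -25.54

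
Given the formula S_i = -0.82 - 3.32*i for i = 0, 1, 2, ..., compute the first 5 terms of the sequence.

This is an arithmetic sequence.
i=0: S_0 = -0.82 + -3.32*0 = -0.82
i=1: S_1 = -0.82 + -3.32*1 = -4.14
i=2: S_2 = -0.82 + -3.32*2 = -7.46
i=3: S_3 = -0.82 + -3.32*3 = -10.78
i=4: S_4 = -0.82 + -3.32*4 = -14.1
The first 5 terms are: [-0.82, -4.14, -7.46, -10.78, -14.1]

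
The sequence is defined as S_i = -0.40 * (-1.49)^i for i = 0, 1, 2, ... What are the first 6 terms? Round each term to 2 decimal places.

This is a geometric sequence.
i=0: S_0 = -0.4 * (-1.49)^0 = -0.4
i=1: S_1 = -0.4 * (-1.49)^1 ≈ 0.6
i=2: S_2 = -0.4 * (-1.49)^2 ≈ -0.89
i=3: S_3 = -0.4 * (-1.49)^3 ≈ 1.32
i=4: S_4 = -0.4 * (-1.49)^4 ≈ -1.97
i=5: S_5 = -0.4 * (-1.49)^5 ≈ 2.94
The first 6 terms are: [-0.4, 0.6, -0.89, 1.32, -1.97, 2.94]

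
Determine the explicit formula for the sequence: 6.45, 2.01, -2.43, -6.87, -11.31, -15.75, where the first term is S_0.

Check differences: 2.01 - 6.45 = -4.44
-2.43 - 2.01 = -4.44
Common difference d = -4.44.
First term a = 6.45.
Formula: S_i = 6.45 - 4.44*i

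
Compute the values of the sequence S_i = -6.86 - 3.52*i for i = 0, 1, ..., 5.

This is an arithmetic sequence.
i=0: S_0 = -6.86 + -3.52*0 = -6.86
i=1: S_1 = -6.86 + -3.52*1 = -10.38
i=2: S_2 = -6.86 + -3.52*2 = -13.9
i=3: S_3 = -6.86 + -3.52*3 = -17.42
i=4: S_4 = -6.86 + -3.52*4 = -20.94
i=5: S_5 = -6.86 + -3.52*5 = -24.46
The first 6 terms are: [-6.86, -10.38, -13.9, -17.42, -20.94, -24.46]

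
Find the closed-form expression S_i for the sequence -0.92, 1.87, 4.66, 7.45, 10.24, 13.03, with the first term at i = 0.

Check differences: 1.87 - -0.92 = 2.79
4.66 - 1.87 = 2.79
Common difference d = 2.79.
First term a = -0.92.
Formula: S_i = -0.92 + 2.79*i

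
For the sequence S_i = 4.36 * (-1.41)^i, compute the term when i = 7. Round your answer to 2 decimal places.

S_7 = 4.36 * (-1.41)^7 ≈ 4.36 * -11.0798 ≈ -48.31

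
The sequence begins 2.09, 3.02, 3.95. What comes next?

Differences: 3.02 - 2.09 = 0.93
This is an arithmetic sequence with common difference d = 0.93.
Next term = 3.95 + 0.93 = 4.88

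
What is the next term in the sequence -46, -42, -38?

Differences: -42 - -46 = 4
This is an arithmetic sequence with common difference d = 4.
Next term = -38 + 4 = -34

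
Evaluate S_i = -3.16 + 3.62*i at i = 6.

S_6 = -3.16 + 3.62*6 = -3.16 + 21.72 = 18.56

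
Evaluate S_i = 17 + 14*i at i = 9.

S_9 = 17 + 14*9 = 17 + 126 = 143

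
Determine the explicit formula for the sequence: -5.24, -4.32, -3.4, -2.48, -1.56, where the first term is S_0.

Check differences: -4.32 - -5.24 = 0.92
-3.4 - -4.32 = 0.92
Common difference d = 0.92.
First term a = -5.24.
Formula: S_i = -5.24 + 0.92*i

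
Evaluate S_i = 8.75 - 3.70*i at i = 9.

S_9 = 8.75 + -3.7*9 = 8.75 + -33.3 = -24.55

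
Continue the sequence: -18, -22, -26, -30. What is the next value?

Differences: -22 - -18 = -4
This is an arithmetic sequence with common difference d = -4.
Next term = -30 + -4 = -34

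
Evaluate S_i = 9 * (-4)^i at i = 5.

S_5 = 9 * (-4)^5 = 9 * -1024 = -9216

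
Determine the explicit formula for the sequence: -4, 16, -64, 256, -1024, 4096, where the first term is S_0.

Check ratios: 16 / -4 = -4.0
Common ratio r = -4.
First term a = -4.
Formula: S_i = -4 * (-4)^i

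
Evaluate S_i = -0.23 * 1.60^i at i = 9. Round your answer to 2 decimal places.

S_9 = -0.23 * 1.6^9 ≈ -0.23 * 68.7195 ≈ -15.81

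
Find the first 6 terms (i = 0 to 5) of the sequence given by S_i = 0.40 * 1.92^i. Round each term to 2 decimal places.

This is a geometric sequence.
i=0: S_0 = 0.4 * 1.92^0 = 0.4
i=1: S_1 = 0.4 * 1.92^1 ≈ 0.77
i=2: S_2 = 0.4 * 1.92^2 ≈ 1.47
i=3: S_3 = 0.4 * 1.92^3 ≈ 2.83
i=4: S_4 = 0.4 * 1.92^4 ≈ 5.44
i=5: S_5 = 0.4 * 1.92^5 ≈ 10.44
The first 6 terms are: [0.4, 0.77, 1.47, 2.83, 5.44, 10.44]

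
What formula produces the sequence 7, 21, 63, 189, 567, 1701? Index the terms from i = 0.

Check ratios: 21 / 7 = 3.0
Common ratio r = 3.
First term a = 7.
Formula: S_i = 7 * 3^i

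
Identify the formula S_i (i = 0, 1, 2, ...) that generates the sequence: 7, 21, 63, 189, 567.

Check ratios: 21 / 7 = 3.0
Common ratio r = 3.
First term a = 7.
Formula: S_i = 7 * 3^i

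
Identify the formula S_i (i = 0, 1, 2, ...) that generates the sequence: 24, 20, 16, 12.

Check differences: 20 - 24 = -4
16 - 20 = -4
Common difference d = -4.
First term a = 24.
Formula: S_i = 24 - 4*i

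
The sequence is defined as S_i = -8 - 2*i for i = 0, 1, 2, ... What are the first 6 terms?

This is an arithmetic sequence.
i=0: S_0 = -8 + -2*0 = -8
i=1: S_1 = -8 + -2*1 = -10
i=2: S_2 = -8 + -2*2 = -12
i=3: S_3 = -8 + -2*3 = -14
i=4: S_4 = -8 + -2*4 = -16
i=5: S_5 = -8 + -2*5 = -18
The first 6 terms are: [-8, -10, -12, -14, -16, -18]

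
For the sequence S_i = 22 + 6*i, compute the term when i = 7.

S_7 = 22 + 6*7 = 22 + 42 = 64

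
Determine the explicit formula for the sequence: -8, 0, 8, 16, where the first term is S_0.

Check differences: 0 - -8 = 8
8 - 0 = 8
Common difference d = 8.
First term a = -8.
Formula: S_i = -8 + 8*i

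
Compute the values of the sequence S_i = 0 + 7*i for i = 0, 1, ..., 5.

This is an arithmetic sequence.
i=0: S_0 = 0 + 7*0 = 0
i=1: S_1 = 0 + 7*1 = 7
i=2: S_2 = 0 + 7*2 = 14
i=3: S_3 = 0 + 7*3 = 21
i=4: S_4 = 0 + 7*4 = 28
i=5: S_5 = 0 + 7*5 = 35
The first 6 terms are: [0, 7, 14, 21, 28, 35]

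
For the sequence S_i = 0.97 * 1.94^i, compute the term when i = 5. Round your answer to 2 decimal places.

S_5 = 0.97 * 1.94^5 ≈ 0.97 * 27.4795 ≈ 26.66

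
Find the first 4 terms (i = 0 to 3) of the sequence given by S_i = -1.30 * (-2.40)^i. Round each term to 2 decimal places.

This is a geometric sequence.
i=0: S_0 = -1.3 * (-2.4)^0 = -1.3
i=1: S_1 = -1.3 * (-2.4)^1 = 3.12
i=2: S_2 = -1.3 * (-2.4)^2 ≈ -7.49
i=3: S_3 = -1.3 * (-2.4)^3 ≈ 17.97
The first 4 terms are: [-1.3, 3.12, -7.49, 17.97]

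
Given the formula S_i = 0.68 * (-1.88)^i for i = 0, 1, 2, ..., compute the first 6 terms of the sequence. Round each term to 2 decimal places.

This is a geometric sequence.
i=0: S_0 = 0.68 * (-1.88)^0 = 0.68
i=1: S_1 = 0.68 * (-1.88)^1 ≈ -1.28
i=2: S_2 = 0.68 * (-1.88)^2 ≈ 2.4
i=3: S_3 = 0.68 * (-1.88)^3 ≈ -4.52
i=4: S_4 = 0.68 * (-1.88)^4 ≈ 8.49
i=5: S_5 = 0.68 * (-1.88)^5 ≈ -15.97
The first 6 terms are: [0.68, -1.28, 2.4, -4.52, 8.49, -15.97]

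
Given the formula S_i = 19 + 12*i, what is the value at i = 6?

S_6 = 19 + 12*6 = 19 + 72 = 91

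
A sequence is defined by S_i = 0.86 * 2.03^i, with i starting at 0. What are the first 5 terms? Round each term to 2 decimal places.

This is a geometric sequence.
i=0: S_0 = 0.86 * 2.03^0 = 0.86
i=1: S_1 = 0.86 * 2.03^1 ≈ 1.75
i=2: S_2 = 0.86 * 2.03^2 ≈ 3.54
i=3: S_3 = 0.86 * 2.03^3 ≈ 7.19
i=4: S_4 = 0.86 * 2.03^4 ≈ 14.6
The first 5 terms are: [0.86, 1.75, 3.54, 7.19, 14.6]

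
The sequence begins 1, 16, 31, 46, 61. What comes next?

Differences: 16 - 1 = 15
This is an arithmetic sequence with common difference d = 15.
Next term = 61 + 15 = 76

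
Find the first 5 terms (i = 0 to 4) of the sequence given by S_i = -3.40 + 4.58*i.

This is an arithmetic sequence.
i=0: S_0 = -3.4 + 4.58*0 = -3.4
i=1: S_1 = -3.4 + 4.58*1 = 1.18
i=2: S_2 = -3.4 + 4.58*2 = 5.76
i=3: S_3 = -3.4 + 4.58*3 = 10.34
i=4: S_4 = -3.4 + 4.58*4 = 14.92
The first 5 terms are: [-3.4, 1.18, 5.76, 10.34, 14.92]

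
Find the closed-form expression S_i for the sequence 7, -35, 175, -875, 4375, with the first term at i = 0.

Check ratios: -35 / 7 = -5.0
Common ratio r = -5.
First term a = 7.
Formula: S_i = 7 * (-5)^i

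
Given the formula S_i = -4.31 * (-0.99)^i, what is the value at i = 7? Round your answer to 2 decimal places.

S_7 = -4.31 * (-0.99)^7 ≈ -4.31 * -0.9321 ≈ 4.02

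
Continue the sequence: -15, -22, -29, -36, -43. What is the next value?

Differences: -22 - -15 = -7
This is an arithmetic sequence with common difference d = -7.
Next term = -43 + -7 = -50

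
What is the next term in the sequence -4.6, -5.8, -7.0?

Differences: -5.8 - -4.6 = -1.2
This is an arithmetic sequence with common difference d = -1.2.
Next term = -7.0 + -1.2 = -8.2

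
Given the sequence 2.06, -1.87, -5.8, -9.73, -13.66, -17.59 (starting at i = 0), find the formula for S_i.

Check differences: -1.87 - 2.06 = -3.93
-5.8 - -1.87 = -3.93
Common difference d = -3.93.
First term a = 2.06.
Formula: S_i = 2.06 - 3.93*i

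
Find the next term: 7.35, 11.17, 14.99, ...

Differences: 11.17 - 7.35 = 3.82
This is an arithmetic sequence with common difference d = 3.82.
Next term = 14.99 + 3.82 = 18.81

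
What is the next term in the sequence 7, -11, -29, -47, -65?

Differences: -11 - 7 = -18
This is an arithmetic sequence with common difference d = -18.
Next term = -65 + -18 = -83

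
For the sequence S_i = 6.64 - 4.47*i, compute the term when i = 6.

S_6 = 6.64 + -4.47*6 = 6.64 + -26.82 = -20.18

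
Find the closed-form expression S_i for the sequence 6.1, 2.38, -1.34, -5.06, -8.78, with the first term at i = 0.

Check differences: 2.38 - 6.1 = -3.72
-1.34 - 2.38 = -3.72
Common difference d = -3.72.
First term a = 6.1.
Formula: S_i = 6.10 - 3.72*i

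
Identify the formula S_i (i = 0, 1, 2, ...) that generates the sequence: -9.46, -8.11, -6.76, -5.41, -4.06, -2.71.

Check differences: -8.11 - -9.46 = 1.35
-6.76 - -8.11 = 1.35
Common difference d = 1.35.
First term a = -9.46.
Formula: S_i = -9.46 + 1.35*i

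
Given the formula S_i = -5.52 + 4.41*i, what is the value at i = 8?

S_8 = -5.52 + 4.41*8 = -5.52 + 35.28 = 29.76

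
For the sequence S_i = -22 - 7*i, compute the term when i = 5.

S_5 = -22 + -7*5 = -22 + -35 = -57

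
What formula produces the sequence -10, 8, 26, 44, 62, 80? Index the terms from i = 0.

Check differences: 8 - -10 = 18
26 - 8 = 18
Common difference d = 18.
First term a = -10.
Formula: S_i = -10 + 18*i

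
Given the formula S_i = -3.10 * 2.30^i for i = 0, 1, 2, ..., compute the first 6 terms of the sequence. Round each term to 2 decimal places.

This is a geometric sequence.
i=0: S_0 = -3.1 * 2.3^0 = -3.1
i=1: S_1 = -3.1 * 2.3^1 = -7.13
i=2: S_2 = -3.1 * 2.3^2 ≈ -16.4
i=3: S_3 = -3.1 * 2.3^3 ≈ -37.72
i=4: S_4 = -3.1 * 2.3^4 ≈ -86.75
i=5: S_5 = -3.1 * 2.3^5 ≈ -199.53
The first 6 terms are: [-3.1, -7.13, -16.4, -37.72, -86.75, -199.53]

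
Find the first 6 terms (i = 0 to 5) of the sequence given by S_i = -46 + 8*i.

This is an arithmetic sequence.
i=0: S_0 = -46 + 8*0 = -46
i=1: S_1 = -46 + 8*1 = -38
i=2: S_2 = -46 + 8*2 = -30
i=3: S_3 = -46 + 8*3 = -22
i=4: S_4 = -46 + 8*4 = -14
i=5: S_5 = -46 + 8*5 = -6
The first 6 terms are: [-46, -38, -30, -22, -14, -6]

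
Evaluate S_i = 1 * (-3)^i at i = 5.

S_5 = 1 * (-3)^5 = 1 * -243 = -243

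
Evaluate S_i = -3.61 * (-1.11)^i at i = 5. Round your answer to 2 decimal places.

S_5 = -3.61 * (-1.11)^5 ≈ -3.61 * -1.6851 ≈ 6.08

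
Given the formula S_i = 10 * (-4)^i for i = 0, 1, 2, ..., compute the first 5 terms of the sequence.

This is a geometric sequence.
i=0: S_0 = 10 * (-4)^0 = 10
i=1: S_1 = 10 * (-4)^1 = -40
i=2: S_2 = 10 * (-4)^2 = 160
i=3: S_3 = 10 * (-4)^3 = -640
i=4: S_4 = 10 * (-4)^4 = 2560
The first 5 terms are: [10, -40, 160, -640, 2560]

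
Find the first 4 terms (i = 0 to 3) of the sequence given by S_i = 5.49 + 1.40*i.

This is an arithmetic sequence.
i=0: S_0 = 5.49 + 1.4*0 = 5.49
i=1: S_1 = 5.49 + 1.4*1 = 6.89
i=2: S_2 = 5.49 + 1.4*2 = 8.29
i=3: S_3 = 5.49 + 1.4*3 = 9.69
The first 4 terms are: [5.49, 6.89, 8.29, 9.69]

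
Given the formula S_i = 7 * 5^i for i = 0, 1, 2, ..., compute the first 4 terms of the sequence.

This is a geometric sequence.
i=0: S_0 = 7 * 5^0 = 7
i=1: S_1 = 7 * 5^1 = 35
i=2: S_2 = 7 * 5^2 = 175
i=3: S_3 = 7 * 5^3 = 875
The first 4 terms are: [7, 35, 175, 875]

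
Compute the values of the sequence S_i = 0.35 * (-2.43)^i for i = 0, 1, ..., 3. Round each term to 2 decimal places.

This is a geometric sequence.
i=0: S_0 = 0.35 * (-2.43)^0 = 0.35
i=1: S_1 = 0.35 * (-2.43)^1 ≈ -0.85
i=2: S_2 = 0.35 * (-2.43)^2 ≈ 2.07
i=3: S_3 = 0.35 * (-2.43)^3 ≈ -5.02
The first 4 terms are: [0.35, -0.85, 2.07, -5.02]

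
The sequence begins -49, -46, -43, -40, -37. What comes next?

Differences: -46 - -49 = 3
This is an arithmetic sequence with common difference d = 3.
Next term = -37 + 3 = -34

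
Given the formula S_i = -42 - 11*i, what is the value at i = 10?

S_10 = -42 + -11*10 = -42 + -110 = -152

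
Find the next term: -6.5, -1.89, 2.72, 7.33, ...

Differences: -1.89 - -6.5 = 4.61
This is an arithmetic sequence with common difference d = 4.61.
Next term = 7.33 + 4.61 = 11.94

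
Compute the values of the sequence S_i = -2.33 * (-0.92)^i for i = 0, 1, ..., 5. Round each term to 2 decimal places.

This is a geometric sequence.
i=0: S_0 = -2.33 * (-0.92)^0 = -2.33
i=1: S_1 = -2.33 * (-0.92)^1 ≈ 2.14
i=2: S_2 = -2.33 * (-0.92)^2 ≈ -1.97
i=3: S_3 = -2.33 * (-0.92)^3 ≈ 1.81
i=4: S_4 = -2.33 * (-0.92)^4 ≈ -1.67
i=5: S_5 = -2.33 * (-0.92)^5 ≈ 1.54
The first 6 terms are: [-2.33, 2.14, -1.97, 1.81, -1.67, 1.54]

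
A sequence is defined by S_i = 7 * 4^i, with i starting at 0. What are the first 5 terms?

This is a geometric sequence.
i=0: S_0 = 7 * 4^0 = 7
i=1: S_1 = 7 * 4^1 = 28
i=2: S_2 = 7 * 4^2 = 112
i=3: S_3 = 7 * 4^3 = 448
i=4: S_4 = 7 * 4^4 = 1792
The first 5 terms are: [7, 28, 112, 448, 1792]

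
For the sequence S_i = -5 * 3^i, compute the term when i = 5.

S_5 = -5 * 3^5 = -5 * 243 = -1215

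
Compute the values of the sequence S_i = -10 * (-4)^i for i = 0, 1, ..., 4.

This is a geometric sequence.
i=0: S_0 = -10 * (-4)^0 = -10
i=1: S_1 = -10 * (-4)^1 = 40
i=2: S_2 = -10 * (-4)^2 = -160
i=3: S_3 = -10 * (-4)^3 = 640
i=4: S_4 = -10 * (-4)^4 = -2560
The first 5 terms are: [-10, 40, -160, 640, -2560]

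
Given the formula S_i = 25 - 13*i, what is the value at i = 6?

S_6 = 25 + -13*6 = 25 + -78 = -53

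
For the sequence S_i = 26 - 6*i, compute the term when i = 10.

S_10 = 26 + -6*10 = 26 + -60 = -34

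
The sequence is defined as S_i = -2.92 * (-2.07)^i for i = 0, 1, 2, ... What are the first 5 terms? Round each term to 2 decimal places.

This is a geometric sequence.
i=0: S_0 = -2.92 * (-2.07)^0 = -2.92
i=1: S_1 = -2.92 * (-2.07)^1 ≈ 6.04
i=2: S_2 = -2.92 * (-2.07)^2 ≈ -12.51
i=3: S_3 = -2.92 * (-2.07)^3 ≈ 25.9
i=4: S_4 = -2.92 * (-2.07)^4 ≈ -53.61
The first 5 terms are: [-2.92, 6.04, -12.51, 25.9, -53.61]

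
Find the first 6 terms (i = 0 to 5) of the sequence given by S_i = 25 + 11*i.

This is an arithmetic sequence.
i=0: S_0 = 25 + 11*0 = 25
i=1: S_1 = 25 + 11*1 = 36
i=2: S_2 = 25 + 11*2 = 47
i=3: S_3 = 25 + 11*3 = 58
i=4: S_4 = 25 + 11*4 = 69
i=5: S_5 = 25 + 11*5 = 80
The first 6 terms are: [25, 36, 47, 58, 69, 80]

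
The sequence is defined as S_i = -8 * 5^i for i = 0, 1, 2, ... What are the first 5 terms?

This is a geometric sequence.
i=0: S_0 = -8 * 5^0 = -8
i=1: S_1 = -8 * 5^1 = -40
i=2: S_2 = -8 * 5^2 = -200
i=3: S_3 = -8 * 5^3 = -1000
i=4: S_4 = -8 * 5^4 = -5000
The first 5 terms are: [-8, -40, -200, -1000, -5000]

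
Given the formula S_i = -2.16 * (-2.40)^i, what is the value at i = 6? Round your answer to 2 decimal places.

S_6 = -2.16 * (-2.4)^6 ≈ -2.16 * 191.103 ≈ -412.78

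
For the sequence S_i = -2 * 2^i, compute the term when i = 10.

S_10 = -2 * 2^10 = -2 * 1024 = -2048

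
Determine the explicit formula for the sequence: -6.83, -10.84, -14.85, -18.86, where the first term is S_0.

Check differences: -10.84 - -6.83 = -4.01
-14.85 - -10.84 = -4.01
Common difference d = -4.01.
First term a = -6.83.
Formula: S_i = -6.83 - 4.01*i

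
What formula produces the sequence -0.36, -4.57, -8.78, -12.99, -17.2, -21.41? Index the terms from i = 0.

Check differences: -4.57 - -0.36 = -4.21
-8.78 - -4.57 = -4.21
Common difference d = -4.21.
First term a = -0.36.
Formula: S_i = -0.36 - 4.21*i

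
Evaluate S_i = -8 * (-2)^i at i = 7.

S_7 = -8 * (-2)^7 = -8 * -128 = 1024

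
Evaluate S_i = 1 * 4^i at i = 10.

S_10 = 1 * 4^10 = 1 * 1048576 = 1048576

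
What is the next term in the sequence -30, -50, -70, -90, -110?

Differences: -50 - -30 = -20
This is an arithmetic sequence with common difference d = -20.
Next term = -110 + -20 = -130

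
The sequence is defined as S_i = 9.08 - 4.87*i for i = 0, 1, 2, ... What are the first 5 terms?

This is an arithmetic sequence.
i=0: S_0 = 9.08 + -4.87*0 = 9.08
i=1: S_1 = 9.08 + -4.87*1 = 4.21
i=2: S_2 = 9.08 + -4.87*2 = -0.66
i=3: S_3 = 9.08 + -4.87*3 = -5.53
i=4: S_4 = 9.08 + -4.87*4 = -10.4
The first 5 terms are: [9.08, 4.21, -0.66, -5.53, -10.4]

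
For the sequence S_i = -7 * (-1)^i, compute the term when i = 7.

S_7 = -7 * (-1)^7 = -7 * -1 = 7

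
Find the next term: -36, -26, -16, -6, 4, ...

Differences: -26 - -36 = 10
This is an arithmetic sequence with common difference d = 10.
Next term = 4 + 10 = 14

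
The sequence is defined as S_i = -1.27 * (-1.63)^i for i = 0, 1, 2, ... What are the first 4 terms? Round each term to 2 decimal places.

This is a geometric sequence.
i=0: S_0 = -1.27 * (-1.63)^0 = -1.27
i=1: S_1 = -1.27 * (-1.63)^1 ≈ 2.07
i=2: S_2 = -1.27 * (-1.63)^2 ≈ -3.37
i=3: S_3 = -1.27 * (-1.63)^3 ≈ 5.5
The first 4 terms are: [-1.27, 2.07, -3.37, 5.5]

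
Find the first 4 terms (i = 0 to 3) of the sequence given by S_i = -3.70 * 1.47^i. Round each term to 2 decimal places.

This is a geometric sequence.
i=0: S_0 = -3.7 * 1.47^0 = -3.7
i=1: S_1 = -3.7 * 1.47^1 ≈ -5.44
i=2: S_2 = -3.7 * 1.47^2 ≈ -8.0
i=3: S_3 = -3.7 * 1.47^3 ≈ -11.75
The first 4 terms are: [-3.7, -5.44, -8.0, -11.75]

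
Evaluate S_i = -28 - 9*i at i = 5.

S_5 = -28 + -9*5 = -28 + -45 = -73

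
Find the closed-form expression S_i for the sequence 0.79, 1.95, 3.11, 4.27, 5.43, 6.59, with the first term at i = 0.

Check differences: 1.95 - 0.79 = 1.16
3.11 - 1.95 = 1.16
Common difference d = 1.16.
First term a = 0.79.
Formula: S_i = 0.79 + 1.16*i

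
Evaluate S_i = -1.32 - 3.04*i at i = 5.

S_5 = -1.32 + -3.04*5 = -1.32 + -15.2 = -16.52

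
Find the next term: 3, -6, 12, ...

Ratios: -6 / 3 = -2.0
This is a geometric sequence with common ratio r = -2.
Next term = 12 * -2 = -24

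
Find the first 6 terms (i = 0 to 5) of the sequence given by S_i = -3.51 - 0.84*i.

This is an arithmetic sequence.
i=0: S_0 = -3.51 + -0.84*0 = -3.51
i=1: S_1 = -3.51 + -0.84*1 = -4.35
i=2: S_2 = -3.51 + -0.84*2 = -5.19
i=3: S_3 = -3.51 + -0.84*3 = -6.03
i=4: S_4 = -3.51 + -0.84*4 = -6.87
i=5: S_5 = -3.51 + -0.84*5 = -7.71
The first 6 terms are: [-3.51, -4.35, -5.19, -6.03, -6.87, -7.71]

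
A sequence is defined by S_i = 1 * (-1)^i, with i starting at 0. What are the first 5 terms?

This is a geometric sequence.
i=0: S_0 = 1 * (-1)^0 = 1
i=1: S_1 = 1 * (-1)^1 = -1
i=2: S_2 = 1 * (-1)^2 = 1
i=3: S_3 = 1 * (-1)^3 = -1
i=4: S_4 = 1 * (-1)^4 = 1
The first 5 terms are: [1, -1, 1, -1, 1]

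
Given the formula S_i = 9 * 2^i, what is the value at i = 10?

S_10 = 9 * 2^10 = 9 * 1024 = 9216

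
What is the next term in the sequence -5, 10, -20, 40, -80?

Ratios: 10 / -5 = -2.0
This is a geometric sequence with common ratio r = -2.
Next term = -80 * -2 = 160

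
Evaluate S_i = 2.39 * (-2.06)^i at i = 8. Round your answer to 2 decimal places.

S_8 = 2.39 * (-2.06)^8 ≈ 2.39 * 324.2931 ≈ 775.06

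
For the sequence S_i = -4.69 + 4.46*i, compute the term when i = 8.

S_8 = -4.69 + 4.46*8 = -4.69 + 35.68 = 30.99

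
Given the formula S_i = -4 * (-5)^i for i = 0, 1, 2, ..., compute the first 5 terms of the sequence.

This is a geometric sequence.
i=0: S_0 = -4 * (-5)^0 = -4
i=1: S_1 = -4 * (-5)^1 = 20
i=2: S_2 = -4 * (-5)^2 = -100
i=3: S_3 = -4 * (-5)^3 = 500
i=4: S_4 = -4 * (-5)^4 = -2500
The first 5 terms are: [-4, 20, -100, 500, -2500]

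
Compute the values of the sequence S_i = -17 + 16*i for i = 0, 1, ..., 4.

This is an arithmetic sequence.
i=0: S_0 = -17 + 16*0 = -17
i=1: S_1 = -17 + 16*1 = -1
i=2: S_2 = -17 + 16*2 = 15
i=3: S_3 = -17 + 16*3 = 31
i=4: S_4 = -17 + 16*4 = 47
The first 5 terms are: [-17, -1, 15, 31, 47]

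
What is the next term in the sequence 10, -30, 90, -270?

Ratios: -30 / 10 = -3.0
This is a geometric sequence with common ratio r = -3.
Next term = -270 * -3 = 810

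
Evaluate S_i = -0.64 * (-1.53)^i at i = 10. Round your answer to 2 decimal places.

S_10 = -0.64 * (-1.53)^10 ≈ -0.64 * 70.2934 ≈ -44.99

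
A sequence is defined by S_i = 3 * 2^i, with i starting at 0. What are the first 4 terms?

This is a geometric sequence.
i=0: S_0 = 3 * 2^0 = 3
i=1: S_1 = 3 * 2^1 = 6
i=2: S_2 = 3 * 2^2 = 12
i=3: S_3 = 3 * 2^3 = 24
The first 4 terms are: [3, 6, 12, 24]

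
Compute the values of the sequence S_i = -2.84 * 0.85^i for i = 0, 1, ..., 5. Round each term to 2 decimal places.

This is a geometric sequence.
i=0: S_0 = -2.84 * 0.85^0 = -2.84
i=1: S_1 = -2.84 * 0.85^1 ≈ -2.41
i=2: S_2 = -2.84 * 0.85^2 ≈ -2.05
i=3: S_3 = -2.84 * 0.85^3 ≈ -1.74
i=4: S_4 = -2.84 * 0.85^4 ≈ -1.48
i=5: S_5 = -2.84 * 0.85^5 ≈ -1.26
The first 6 terms are: [-2.84, -2.41, -2.05, -1.74, -1.48, -1.26]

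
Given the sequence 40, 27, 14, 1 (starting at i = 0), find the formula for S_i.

Check differences: 27 - 40 = -13
14 - 27 = -13
Common difference d = -13.
First term a = 40.
Formula: S_i = 40 - 13*i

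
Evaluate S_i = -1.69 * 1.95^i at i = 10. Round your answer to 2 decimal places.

S_10 = -1.69 * 1.95^10 ≈ -1.69 * 794.9615 ≈ -1343.48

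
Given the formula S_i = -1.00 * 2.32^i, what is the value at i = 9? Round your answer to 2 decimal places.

S_9 = -1.0 * 2.32^9 ≈ -1.0 * 1947.1162 ≈ -1947.12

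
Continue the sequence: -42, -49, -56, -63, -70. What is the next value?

Differences: -49 - -42 = -7
This is an arithmetic sequence with common difference d = -7.
Next term = -70 + -7 = -77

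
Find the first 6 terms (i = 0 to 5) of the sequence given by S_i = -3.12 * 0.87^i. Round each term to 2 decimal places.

This is a geometric sequence.
i=0: S_0 = -3.12 * 0.87^0 = -3.12
i=1: S_1 = -3.12 * 0.87^1 ≈ -2.71
i=2: S_2 = -3.12 * 0.87^2 ≈ -2.36
i=3: S_3 = -3.12 * 0.87^3 ≈ -2.05
i=4: S_4 = -3.12 * 0.87^4 ≈ -1.79
i=5: S_5 = -3.12 * 0.87^5 ≈ -1.56
The first 6 terms are: [-3.12, -2.71, -2.36, -2.05, -1.79, -1.56]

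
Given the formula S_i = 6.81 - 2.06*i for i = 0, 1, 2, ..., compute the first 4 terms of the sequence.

This is an arithmetic sequence.
i=0: S_0 = 6.81 + -2.06*0 = 6.81
i=1: S_1 = 6.81 + -2.06*1 = 4.75
i=2: S_2 = 6.81 + -2.06*2 = 2.69
i=3: S_3 = 6.81 + -2.06*3 = 0.63
The first 4 terms are: [6.81, 4.75, 2.69, 0.63]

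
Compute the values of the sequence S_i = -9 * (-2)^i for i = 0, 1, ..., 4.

This is a geometric sequence.
i=0: S_0 = -9 * (-2)^0 = -9
i=1: S_1 = -9 * (-2)^1 = 18
i=2: S_2 = -9 * (-2)^2 = -36
i=3: S_3 = -9 * (-2)^3 = 72
i=4: S_4 = -9 * (-2)^4 = -144
The first 5 terms are: [-9, 18, -36, 72, -144]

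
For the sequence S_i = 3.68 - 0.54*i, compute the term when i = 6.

S_6 = 3.68 + -0.54*6 = 3.68 + -3.24 = 0.44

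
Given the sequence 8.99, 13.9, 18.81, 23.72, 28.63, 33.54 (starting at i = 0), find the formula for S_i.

Check differences: 13.9 - 8.99 = 4.91
18.81 - 13.9 = 4.91
Common difference d = 4.91.
First term a = 8.99.
Formula: S_i = 8.99 + 4.91*i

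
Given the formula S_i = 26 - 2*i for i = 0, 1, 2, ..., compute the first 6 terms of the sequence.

This is an arithmetic sequence.
i=0: S_0 = 26 + -2*0 = 26
i=1: S_1 = 26 + -2*1 = 24
i=2: S_2 = 26 + -2*2 = 22
i=3: S_3 = 26 + -2*3 = 20
i=4: S_4 = 26 + -2*4 = 18
i=5: S_5 = 26 + -2*5 = 16
The first 6 terms are: [26, 24, 22, 20, 18, 16]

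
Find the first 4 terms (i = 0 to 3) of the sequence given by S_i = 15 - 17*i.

This is an arithmetic sequence.
i=0: S_0 = 15 + -17*0 = 15
i=1: S_1 = 15 + -17*1 = -2
i=2: S_2 = 15 + -17*2 = -19
i=3: S_3 = 15 + -17*3 = -36
The first 4 terms are: [15, -2, -19, -36]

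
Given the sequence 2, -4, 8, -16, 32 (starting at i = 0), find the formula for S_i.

Check ratios: -4 / 2 = -2.0
Common ratio r = -2.
First term a = 2.
Formula: S_i = 2 * (-2)^i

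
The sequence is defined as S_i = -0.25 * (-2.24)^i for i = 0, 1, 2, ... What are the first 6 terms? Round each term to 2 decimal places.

This is a geometric sequence.
i=0: S_0 = -0.25 * (-2.24)^0 = -0.25
i=1: S_1 = -0.25 * (-2.24)^1 = 0.56
i=2: S_2 = -0.25 * (-2.24)^2 ≈ -1.25
i=3: S_3 = -0.25 * (-2.24)^3 ≈ 2.81
i=4: S_4 = -0.25 * (-2.24)^4 ≈ -6.29
i=5: S_5 = -0.25 * (-2.24)^5 ≈ 14.1
The first 6 terms are: [-0.25, 0.56, -1.25, 2.81, -6.29, 14.1]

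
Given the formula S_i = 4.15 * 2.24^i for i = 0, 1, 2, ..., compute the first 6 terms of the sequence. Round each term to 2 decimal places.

This is a geometric sequence.
i=0: S_0 = 4.15 * 2.24^0 = 4.15
i=1: S_1 = 4.15 * 2.24^1 ≈ 9.3
i=2: S_2 = 4.15 * 2.24^2 ≈ 20.82
i=3: S_3 = 4.15 * 2.24^3 ≈ 46.64
i=4: S_4 = 4.15 * 2.24^4 ≈ 104.48
i=5: S_5 = 4.15 * 2.24^5 ≈ 234.04
The first 6 terms are: [4.15, 9.3, 20.82, 46.64, 104.48, 234.04]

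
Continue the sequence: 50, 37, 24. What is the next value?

Differences: 37 - 50 = -13
This is an arithmetic sequence with common difference d = -13.
Next term = 24 + -13 = 11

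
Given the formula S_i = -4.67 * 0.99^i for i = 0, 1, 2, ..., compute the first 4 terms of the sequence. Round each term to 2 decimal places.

This is a geometric sequence.
i=0: S_0 = -4.67 * 0.99^0 = -4.67
i=1: S_1 = -4.67 * 0.99^1 ≈ -4.62
i=2: S_2 = -4.67 * 0.99^2 ≈ -4.58
i=3: S_3 = -4.67 * 0.99^3 ≈ -4.53
The first 4 terms are: [-4.67, -4.62, -4.58, -4.53]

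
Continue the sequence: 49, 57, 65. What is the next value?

Differences: 57 - 49 = 8
This is an arithmetic sequence with common difference d = 8.
Next term = 65 + 8 = 73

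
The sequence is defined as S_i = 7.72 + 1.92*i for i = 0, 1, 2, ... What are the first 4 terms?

This is an arithmetic sequence.
i=0: S_0 = 7.72 + 1.92*0 = 7.72
i=1: S_1 = 7.72 + 1.92*1 = 9.64
i=2: S_2 = 7.72 + 1.92*2 = 11.56
i=3: S_3 = 7.72 + 1.92*3 = 13.48
The first 4 terms are: [7.72, 9.64, 11.56, 13.48]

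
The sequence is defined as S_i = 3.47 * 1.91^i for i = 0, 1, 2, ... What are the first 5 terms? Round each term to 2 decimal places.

This is a geometric sequence.
i=0: S_0 = 3.47 * 1.91^0 = 3.47
i=1: S_1 = 3.47 * 1.91^1 ≈ 6.63
i=2: S_2 = 3.47 * 1.91^2 ≈ 12.66
i=3: S_3 = 3.47 * 1.91^3 ≈ 24.18
i=4: S_4 = 3.47 * 1.91^4 ≈ 46.18
The first 5 terms are: [3.47, 6.63, 12.66, 24.18, 46.18]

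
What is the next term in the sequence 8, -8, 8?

Ratios: -8 / 8 = -1.0
This is a geometric sequence with common ratio r = -1.
Next term = 8 * -1 = -8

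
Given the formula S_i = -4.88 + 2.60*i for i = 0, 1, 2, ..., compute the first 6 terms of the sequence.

This is an arithmetic sequence.
i=0: S_0 = -4.88 + 2.6*0 = -4.88
i=1: S_1 = -4.88 + 2.6*1 = -2.28
i=2: S_2 = -4.88 + 2.6*2 = 0.32
i=3: S_3 = -4.88 + 2.6*3 = 2.92
i=4: S_4 = -4.88 + 2.6*4 = 5.52
i=5: S_5 = -4.88 + 2.6*5 = 8.12
The first 6 terms are: [-4.88, -2.28, 0.32, 2.92, 5.52, 8.12]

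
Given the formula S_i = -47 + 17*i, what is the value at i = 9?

S_9 = -47 + 17*9 = -47 + 153 = 106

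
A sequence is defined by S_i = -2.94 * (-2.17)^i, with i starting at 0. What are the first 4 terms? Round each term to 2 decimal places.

This is a geometric sequence.
i=0: S_0 = -2.94 * (-2.17)^0 = -2.94
i=1: S_1 = -2.94 * (-2.17)^1 ≈ 6.38
i=2: S_2 = -2.94 * (-2.17)^2 ≈ -13.84
i=3: S_3 = -2.94 * (-2.17)^3 ≈ 30.04
The first 4 terms are: [-2.94, 6.38, -13.84, 30.04]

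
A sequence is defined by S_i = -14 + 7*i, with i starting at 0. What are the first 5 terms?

This is an arithmetic sequence.
i=0: S_0 = -14 + 7*0 = -14
i=1: S_1 = -14 + 7*1 = -7
i=2: S_2 = -14 + 7*2 = 0
i=3: S_3 = -14 + 7*3 = 7
i=4: S_4 = -14 + 7*4 = 14
The first 5 terms are: [-14, -7, 0, 7, 14]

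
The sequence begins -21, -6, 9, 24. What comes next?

Differences: -6 - -21 = 15
This is an arithmetic sequence with common difference d = 15.
Next term = 24 + 15 = 39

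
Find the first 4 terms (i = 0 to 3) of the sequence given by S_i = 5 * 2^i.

This is a geometric sequence.
i=0: S_0 = 5 * 2^0 = 5
i=1: S_1 = 5 * 2^1 = 10
i=2: S_2 = 5 * 2^2 = 20
i=3: S_3 = 5 * 2^3 = 40
The first 4 terms are: [5, 10, 20, 40]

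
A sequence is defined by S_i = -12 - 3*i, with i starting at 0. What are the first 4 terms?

This is an arithmetic sequence.
i=0: S_0 = -12 + -3*0 = -12
i=1: S_1 = -12 + -3*1 = -15
i=2: S_2 = -12 + -3*2 = -18
i=3: S_3 = -12 + -3*3 = -21
The first 4 terms are: [-12, -15, -18, -21]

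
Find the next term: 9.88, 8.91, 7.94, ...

Differences: 8.91 - 9.88 = -0.97
This is an arithmetic sequence with common difference d = -0.97.
Next term = 7.94 + -0.97 = 6.97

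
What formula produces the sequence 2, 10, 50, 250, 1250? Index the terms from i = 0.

Check ratios: 10 / 2 = 5.0
Common ratio r = 5.
First term a = 2.
Formula: S_i = 2 * 5^i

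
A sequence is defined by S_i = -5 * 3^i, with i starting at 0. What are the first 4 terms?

This is a geometric sequence.
i=0: S_0 = -5 * 3^0 = -5
i=1: S_1 = -5 * 3^1 = -15
i=2: S_2 = -5 * 3^2 = -45
i=3: S_3 = -5 * 3^3 = -135
The first 4 terms are: [-5, -15, -45, -135]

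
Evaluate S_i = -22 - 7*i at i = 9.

S_9 = -22 + -7*9 = -22 + -63 = -85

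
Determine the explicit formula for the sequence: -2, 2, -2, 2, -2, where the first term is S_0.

Check ratios: 2 / -2 = -1.0
Common ratio r = -1.
First term a = -2.
Formula: S_i = -2 * (-1)^i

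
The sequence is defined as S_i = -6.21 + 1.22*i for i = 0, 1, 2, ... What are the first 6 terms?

This is an arithmetic sequence.
i=0: S_0 = -6.21 + 1.22*0 = -6.21
i=1: S_1 = -6.21 + 1.22*1 = -4.99
i=2: S_2 = -6.21 + 1.22*2 = -3.77
i=3: S_3 = -6.21 + 1.22*3 = -2.55
i=4: S_4 = -6.21 + 1.22*4 = -1.33
i=5: S_5 = -6.21 + 1.22*5 = -0.11
The first 6 terms are: [-6.21, -4.99, -3.77, -2.55, -1.33, -0.11]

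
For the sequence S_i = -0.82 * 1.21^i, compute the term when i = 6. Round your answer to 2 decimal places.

S_6 = -0.82 * 1.21^6 ≈ -0.82 * 3.1384 ≈ -2.57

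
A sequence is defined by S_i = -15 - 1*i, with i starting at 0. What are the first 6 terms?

This is an arithmetic sequence.
i=0: S_0 = -15 + -1*0 = -15
i=1: S_1 = -15 + -1*1 = -16
i=2: S_2 = -15 + -1*2 = -17
i=3: S_3 = -15 + -1*3 = -18
i=4: S_4 = -15 + -1*4 = -19
i=5: S_5 = -15 + -1*5 = -20
The first 6 terms are: [-15, -16, -17, -18, -19, -20]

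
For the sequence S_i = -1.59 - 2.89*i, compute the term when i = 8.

S_8 = -1.59 + -2.89*8 = -1.59 + -23.12 = -24.71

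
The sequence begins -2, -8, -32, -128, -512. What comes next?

Ratios: -8 / -2 = 4.0
This is a geometric sequence with common ratio r = 4.
Next term = -512 * 4 = -2048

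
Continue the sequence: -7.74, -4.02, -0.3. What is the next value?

Differences: -4.02 - -7.74 = 3.72
This is an arithmetic sequence with common difference d = 3.72.
Next term = -0.3 + 3.72 = 3.42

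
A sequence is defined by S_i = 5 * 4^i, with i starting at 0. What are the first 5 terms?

This is a geometric sequence.
i=0: S_0 = 5 * 4^0 = 5
i=1: S_1 = 5 * 4^1 = 20
i=2: S_2 = 5 * 4^2 = 80
i=3: S_3 = 5 * 4^3 = 320
i=4: S_4 = 5 * 4^4 = 1280
The first 5 terms are: [5, 20, 80, 320, 1280]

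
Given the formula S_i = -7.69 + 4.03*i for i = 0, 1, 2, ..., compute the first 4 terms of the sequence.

This is an arithmetic sequence.
i=0: S_0 = -7.69 + 4.03*0 = -7.69
i=1: S_1 = -7.69 + 4.03*1 = -3.66
i=2: S_2 = -7.69 + 4.03*2 = 0.37
i=3: S_3 = -7.69 + 4.03*3 = 4.4
The first 4 terms are: [-7.69, -3.66, 0.37, 4.4]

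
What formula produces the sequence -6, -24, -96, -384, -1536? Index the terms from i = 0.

Check ratios: -24 / -6 = 4.0
Common ratio r = 4.
First term a = -6.
Formula: S_i = -6 * 4^i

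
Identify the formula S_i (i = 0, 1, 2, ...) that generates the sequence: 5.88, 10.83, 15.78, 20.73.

Check differences: 10.83 - 5.88 = 4.95
15.78 - 10.83 = 4.95
Common difference d = 4.95.
First term a = 5.88.
Formula: S_i = 5.88 + 4.95*i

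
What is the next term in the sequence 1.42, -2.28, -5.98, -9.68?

Differences: -2.28 - 1.42 = -3.7
This is an arithmetic sequence with common difference d = -3.7.
Next term = -9.68 + -3.7 = -13.38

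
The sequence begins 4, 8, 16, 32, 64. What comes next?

Ratios: 8 / 4 = 2.0
This is a geometric sequence with common ratio r = 2.
Next term = 64 * 2 = 128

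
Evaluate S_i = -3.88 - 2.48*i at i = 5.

S_5 = -3.88 + -2.48*5 = -3.88 + -12.4 = -16.28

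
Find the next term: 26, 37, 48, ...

Differences: 37 - 26 = 11
This is an arithmetic sequence with common difference d = 11.
Next term = 48 + 11 = 59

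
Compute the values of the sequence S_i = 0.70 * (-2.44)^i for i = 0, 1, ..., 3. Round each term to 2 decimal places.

This is a geometric sequence.
i=0: S_0 = 0.7 * (-2.44)^0 = 0.7
i=1: S_1 = 0.7 * (-2.44)^1 ≈ -1.71
i=2: S_2 = 0.7 * (-2.44)^2 ≈ 4.17
i=3: S_3 = 0.7 * (-2.44)^3 ≈ -10.17
The first 4 terms are: [0.7, -1.71, 4.17, -10.17]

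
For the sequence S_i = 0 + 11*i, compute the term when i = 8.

S_8 = 0 + 11*8 = 0 + 88 = 88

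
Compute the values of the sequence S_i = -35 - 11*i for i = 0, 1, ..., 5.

This is an arithmetic sequence.
i=0: S_0 = -35 + -11*0 = -35
i=1: S_1 = -35 + -11*1 = -46
i=2: S_2 = -35 + -11*2 = -57
i=3: S_3 = -35 + -11*3 = -68
i=4: S_4 = -35 + -11*4 = -79
i=5: S_5 = -35 + -11*5 = -90
The first 6 terms are: [-35, -46, -57, -68, -79, -90]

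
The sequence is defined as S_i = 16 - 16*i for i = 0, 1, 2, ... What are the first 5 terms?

This is an arithmetic sequence.
i=0: S_0 = 16 + -16*0 = 16
i=1: S_1 = 16 + -16*1 = 0
i=2: S_2 = 16 + -16*2 = -16
i=3: S_3 = 16 + -16*3 = -32
i=4: S_4 = 16 + -16*4 = -48
The first 5 terms are: [16, 0, -16, -32, -48]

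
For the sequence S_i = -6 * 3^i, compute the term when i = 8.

S_8 = -6 * 3^8 = -6 * 6561 = -39366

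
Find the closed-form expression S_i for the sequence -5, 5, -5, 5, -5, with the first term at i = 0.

Check ratios: 5 / -5 = -1.0
Common ratio r = -1.
First term a = -5.
Formula: S_i = -5 * (-1)^i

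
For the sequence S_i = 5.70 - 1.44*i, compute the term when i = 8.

S_8 = 5.7 + -1.44*8 = 5.7 + -11.52 = -5.82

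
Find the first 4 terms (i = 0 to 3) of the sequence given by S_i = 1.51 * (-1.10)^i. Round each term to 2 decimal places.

This is a geometric sequence.
i=0: S_0 = 1.51 * (-1.1)^0 = 1.51
i=1: S_1 = 1.51 * (-1.1)^1 ≈ -1.66
i=2: S_2 = 1.51 * (-1.1)^2 ≈ 1.83
i=3: S_3 = 1.51 * (-1.1)^3 ≈ -2.01
The first 4 terms are: [1.51, -1.66, 1.83, -2.01]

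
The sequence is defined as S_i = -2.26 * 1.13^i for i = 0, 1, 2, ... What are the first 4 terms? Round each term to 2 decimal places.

This is a geometric sequence.
i=0: S_0 = -2.26 * 1.13^0 = -2.26
i=1: S_1 = -2.26 * 1.13^1 ≈ -2.55
i=2: S_2 = -2.26 * 1.13^2 ≈ -2.89
i=3: S_3 = -2.26 * 1.13^3 ≈ -3.26
The first 4 terms are: [-2.26, -2.55, -2.89, -3.26]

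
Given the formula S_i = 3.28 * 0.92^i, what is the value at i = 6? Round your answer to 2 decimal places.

S_6 = 3.28 * 0.92^6 ≈ 3.28 * 0.6064 ≈ 1.99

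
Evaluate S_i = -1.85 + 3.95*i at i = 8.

S_8 = -1.85 + 3.95*8 = -1.85 + 31.6 = 29.75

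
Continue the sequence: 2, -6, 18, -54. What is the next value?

Ratios: -6 / 2 = -3.0
This is a geometric sequence with common ratio r = -3.
Next term = -54 * -3 = 162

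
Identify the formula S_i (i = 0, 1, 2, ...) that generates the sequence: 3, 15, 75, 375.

Check ratios: 15 / 3 = 5.0
Common ratio r = 5.
First term a = 3.
Formula: S_i = 3 * 5^i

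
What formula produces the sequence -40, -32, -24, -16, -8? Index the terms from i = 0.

Check differences: -32 - -40 = 8
-24 - -32 = 8
Common difference d = 8.
First term a = -40.
Formula: S_i = -40 + 8*i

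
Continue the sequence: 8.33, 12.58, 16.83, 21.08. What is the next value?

Differences: 12.58 - 8.33 = 4.25
This is an arithmetic sequence with common difference d = 4.25.
Next term = 21.08 + 4.25 = 25.33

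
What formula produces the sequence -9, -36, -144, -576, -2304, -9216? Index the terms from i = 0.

Check ratios: -36 / -9 = 4.0
Common ratio r = 4.
First term a = -9.
Formula: S_i = -9 * 4^i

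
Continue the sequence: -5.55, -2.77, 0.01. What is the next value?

Differences: -2.77 - -5.55 = 2.78
This is an arithmetic sequence with common difference d = 2.78.
Next term = 0.01 + 2.78 = 2.79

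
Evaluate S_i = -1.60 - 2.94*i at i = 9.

S_9 = -1.6 + -2.94*9 = -1.6 + -26.46 = -28.06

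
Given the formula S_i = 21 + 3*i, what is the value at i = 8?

S_8 = 21 + 3*8 = 21 + 24 = 45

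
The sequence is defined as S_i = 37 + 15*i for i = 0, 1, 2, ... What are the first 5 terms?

This is an arithmetic sequence.
i=0: S_0 = 37 + 15*0 = 37
i=1: S_1 = 37 + 15*1 = 52
i=2: S_2 = 37 + 15*2 = 67
i=3: S_3 = 37 + 15*3 = 82
i=4: S_4 = 37 + 15*4 = 97
The first 5 terms are: [37, 52, 67, 82, 97]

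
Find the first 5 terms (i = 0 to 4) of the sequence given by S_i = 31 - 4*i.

This is an arithmetic sequence.
i=0: S_0 = 31 + -4*0 = 31
i=1: S_1 = 31 + -4*1 = 27
i=2: S_2 = 31 + -4*2 = 23
i=3: S_3 = 31 + -4*3 = 19
i=4: S_4 = 31 + -4*4 = 15
The first 5 terms are: [31, 27, 23, 19, 15]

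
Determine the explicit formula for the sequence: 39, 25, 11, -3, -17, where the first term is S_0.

Check differences: 25 - 39 = -14
11 - 25 = -14
Common difference d = -14.
First term a = 39.
Formula: S_i = 39 - 14*i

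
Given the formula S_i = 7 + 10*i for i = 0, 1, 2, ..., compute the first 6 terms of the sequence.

This is an arithmetic sequence.
i=0: S_0 = 7 + 10*0 = 7
i=1: S_1 = 7 + 10*1 = 17
i=2: S_2 = 7 + 10*2 = 27
i=3: S_3 = 7 + 10*3 = 37
i=4: S_4 = 7 + 10*4 = 47
i=5: S_5 = 7 + 10*5 = 57
The first 6 terms are: [7, 17, 27, 37, 47, 57]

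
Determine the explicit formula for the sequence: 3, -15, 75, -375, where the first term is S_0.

Check ratios: -15 / 3 = -5.0
Common ratio r = -5.
First term a = 3.
Formula: S_i = 3 * (-5)^i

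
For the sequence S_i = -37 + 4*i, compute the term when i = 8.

S_8 = -37 + 4*8 = -37 + 32 = -5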